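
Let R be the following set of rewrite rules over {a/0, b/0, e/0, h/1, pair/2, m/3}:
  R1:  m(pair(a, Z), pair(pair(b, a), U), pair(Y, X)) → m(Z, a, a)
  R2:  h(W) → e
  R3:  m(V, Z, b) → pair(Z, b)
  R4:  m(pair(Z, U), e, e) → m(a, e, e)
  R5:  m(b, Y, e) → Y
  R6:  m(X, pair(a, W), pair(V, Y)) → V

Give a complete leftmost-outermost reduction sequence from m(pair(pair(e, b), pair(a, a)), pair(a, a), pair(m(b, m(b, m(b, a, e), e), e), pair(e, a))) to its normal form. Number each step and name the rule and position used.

1. m(pair(pair(e, b), pair(a, a)), pair(a, a), pair(m(b, m(b, m(b, a, e), e), e), pair(e, a)))  →  m(b, m(b, m(b, a, e), e), e)   [R6 at ε]
2. m(b, m(b, m(b, a, e), e), e)  →  m(b, m(b, a, e), e)   [R5 at ε]
3. m(b, m(b, a, e), e)  →  m(b, a, e)   [R5 at ε]
4. m(b, a, e)  →  a   [R5 at ε]

a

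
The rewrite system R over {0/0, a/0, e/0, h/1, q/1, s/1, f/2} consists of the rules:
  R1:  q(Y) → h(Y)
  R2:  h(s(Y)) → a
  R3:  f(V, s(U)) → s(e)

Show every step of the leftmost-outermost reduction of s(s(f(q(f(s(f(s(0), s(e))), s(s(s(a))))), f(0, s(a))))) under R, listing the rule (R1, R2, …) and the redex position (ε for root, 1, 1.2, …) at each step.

s(s(s(e)))

1. s(s(f(q(f(s(f(s(0), s(e))), s(s(s(a))))), f(0, s(a)))))  →  s(s(f(h(f(s(f(s(0), s(e))), s(s(s(a))))), f(0, s(a)))))   [R1 at 1.1.1]
2. s(s(f(h(f(s(f(s(0), s(e))), s(s(s(a))))), f(0, s(a)))))  →  s(s(f(h(s(e)), f(0, s(a)))))   [R3 at 1.1.1.1]
3. s(s(f(h(s(e)), f(0, s(a)))))  →  s(s(f(a, f(0, s(a)))))   [R2 at 1.1.1]
4. s(s(f(a, f(0, s(a)))))  →  s(s(f(a, s(e))))   [R3 at 1.1.2]
5. s(s(f(a, s(e))))  →  s(s(s(e)))   [R3 at 1.1]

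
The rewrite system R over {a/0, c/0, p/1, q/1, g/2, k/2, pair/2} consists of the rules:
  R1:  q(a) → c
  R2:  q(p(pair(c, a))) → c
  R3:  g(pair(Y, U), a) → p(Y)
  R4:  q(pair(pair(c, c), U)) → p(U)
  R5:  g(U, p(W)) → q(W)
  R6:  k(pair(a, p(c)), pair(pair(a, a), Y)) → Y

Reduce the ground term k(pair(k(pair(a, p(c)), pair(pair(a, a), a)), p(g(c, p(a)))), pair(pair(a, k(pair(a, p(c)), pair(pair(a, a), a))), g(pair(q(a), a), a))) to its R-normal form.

p(c)

1. k(pair(k(pair(a, p(c)), pair(pair(a, a), a)), p(g(c, p(a)))), pair(pair(a, k(pair(a, p(c)), pair(pair(a, a), a))), g(pair(q(a), a), a)))  →  k(pair(a, p(g(c, p(a)))), pair(pair(a, k(pair(a, p(c)), pair(pair(a, a), a))), g(pair(q(a), a), a)))   [R6 at 1.1]
2. k(pair(a, p(g(c, p(a)))), pair(pair(a, k(pair(a, p(c)), pair(pair(a, a), a))), g(pair(q(a), a), a)))  →  k(pair(a, p(q(a))), pair(pair(a, k(pair(a, p(c)), pair(pair(a, a), a))), g(pair(q(a), a), a)))   [R5 at 1.2.1]
3. k(pair(a, p(q(a))), pair(pair(a, k(pair(a, p(c)), pair(pair(a, a), a))), g(pair(q(a), a), a)))  →  k(pair(a, p(c)), pair(pair(a, k(pair(a, p(c)), pair(pair(a, a), a))), g(pair(q(a), a), a)))   [R1 at 1.2.1]
4. k(pair(a, p(c)), pair(pair(a, k(pair(a, p(c)), pair(pair(a, a), a))), g(pair(q(a), a), a)))  →  k(pair(a, p(c)), pair(pair(a, a), g(pair(q(a), a), a)))   [R6 at 2.1.2]
5. k(pair(a, p(c)), pair(pair(a, a), g(pair(q(a), a), a)))  →  g(pair(q(a), a), a)   [R6 at ε]
6. g(pair(q(a), a), a)  →  p(q(a))   [R3 at ε]
7. p(q(a))  →  p(c)   [R1 at 1]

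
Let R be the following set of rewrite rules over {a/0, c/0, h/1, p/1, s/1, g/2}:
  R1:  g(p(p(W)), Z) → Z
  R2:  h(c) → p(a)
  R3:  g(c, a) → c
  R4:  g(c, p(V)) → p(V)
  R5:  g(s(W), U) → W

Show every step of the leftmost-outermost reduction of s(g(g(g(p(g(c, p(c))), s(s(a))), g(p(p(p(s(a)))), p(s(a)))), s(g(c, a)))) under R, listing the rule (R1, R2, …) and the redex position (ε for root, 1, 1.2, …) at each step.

1. s(g(g(g(p(g(c, p(c))), s(s(a))), g(p(p(p(s(a)))), p(s(a)))), s(g(c, a))))  →  s(g(g(g(p(p(c)), s(s(a))), g(p(p(p(s(a)))), p(s(a)))), s(g(c, a))))   [R4 at 1.1.1.1.1]
2. s(g(g(g(p(p(c)), s(s(a))), g(p(p(p(s(a)))), p(s(a)))), s(g(c, a))))  →  s(g(g(s(s(a)), g(p(p(p(s(a)))), p(s(a)))), s(g(c, a))))   [R1 at 1.1.1]
3. s(g(g(s(s(a)), g(p(p(p(s(a)))), p(s(a)))), s(g(c, a))))  →  s(g(s(a), s(g(c, a))))   [R5 at 1.1]
4. s(g(s(a), s(g(c, a))))  →  s(a)   [R5 at 1]

s(a)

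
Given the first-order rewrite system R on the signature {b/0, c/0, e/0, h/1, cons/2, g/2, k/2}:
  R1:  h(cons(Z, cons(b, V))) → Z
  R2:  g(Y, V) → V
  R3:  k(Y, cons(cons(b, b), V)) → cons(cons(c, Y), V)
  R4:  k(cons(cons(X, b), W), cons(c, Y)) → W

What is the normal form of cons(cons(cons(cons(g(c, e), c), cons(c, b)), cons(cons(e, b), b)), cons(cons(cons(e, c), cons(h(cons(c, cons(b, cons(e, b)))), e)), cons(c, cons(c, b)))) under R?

1. cons(cons(cons(cons(g(c, e), c), cons(c, b)), cons(cons(e, b), b)), cons(cons(cons(e, c), cons(h(cons(c, cons(b, cons(e, b)))), e)), cons(c, cons(c, b))))  →  cons(cons(cons(cons(e, c), cons(c, b)), cons(cons(e, b), b)), cons(cons(cons(e, c), cons(h(cons(c, cons(b, cons(e, b)))), e)), cons(c, cons(c, b))))   [R2 at 1.1.1.1]
2. cons(cons(cons(cons(e, c), cons(c, b)), cons(cons(e, b), b)), cons(cons(cons(e, c), cons(h(cons(c, cons(b, cons(e, b)))), e)), cons(c, cons(c, b))))  →  cons(cons(cons(cons(e, c), cons(c, b)), cons(cons(e, b), b)), cons(cons(cons(e, c), cons(c, e)), cons(c, cons(c, b))))   [R1 at 2.1.2.1]

cons(cons(cons(cons(e, c), cons(c, b)), cons(cons(e, b), b)), cons(cons(cons(e, c), cons(c, e)), cons(c, cons(c, b))))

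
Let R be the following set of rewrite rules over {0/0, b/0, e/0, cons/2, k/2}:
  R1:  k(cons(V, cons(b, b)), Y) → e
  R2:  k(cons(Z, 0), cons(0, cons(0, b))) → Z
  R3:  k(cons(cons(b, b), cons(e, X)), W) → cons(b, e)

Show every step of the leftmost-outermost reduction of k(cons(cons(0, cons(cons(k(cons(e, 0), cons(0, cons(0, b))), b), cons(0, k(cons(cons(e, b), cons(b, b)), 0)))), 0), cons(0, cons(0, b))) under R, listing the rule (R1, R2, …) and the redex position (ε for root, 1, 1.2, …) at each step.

cons(0, cons(cons(e, b), cons(0, e)))

1. k(cons(cons(0, cons(cons(k(cons(e, 0), cons(0, cons(0, b))), b), cons(0, k(cons(cons(e, b), cons(b, b)), 0)))), 0), cons(0, cons(0, b)))  →  cons(0, cons(cons(k(cons(e, 0), cons(0, cons(0, b))), b), cons(0, k(cons(cons(e, b), cons(b, b)), 0))))   [R2 at ε]
2. cons(0, cons(cons(k(cons(e, 0), cons(0, cons(0, b))), b), cons(0, k(cons(cons(e, b), cons(b, b)), 0))))  →  cons(0, cons(cons(e, b), cons(0, k(cons(cons(e, b), cons(b, b)), 0))))   [R2 at 2.1.1]
3. cons(0, cons(cons(e, b), cons(0, k(cons(cons(e, b), cons(b, b)), 0))))  →  cons(0, cons(cons(e, b), cons(0, e)))   [R1 at 2.2.2]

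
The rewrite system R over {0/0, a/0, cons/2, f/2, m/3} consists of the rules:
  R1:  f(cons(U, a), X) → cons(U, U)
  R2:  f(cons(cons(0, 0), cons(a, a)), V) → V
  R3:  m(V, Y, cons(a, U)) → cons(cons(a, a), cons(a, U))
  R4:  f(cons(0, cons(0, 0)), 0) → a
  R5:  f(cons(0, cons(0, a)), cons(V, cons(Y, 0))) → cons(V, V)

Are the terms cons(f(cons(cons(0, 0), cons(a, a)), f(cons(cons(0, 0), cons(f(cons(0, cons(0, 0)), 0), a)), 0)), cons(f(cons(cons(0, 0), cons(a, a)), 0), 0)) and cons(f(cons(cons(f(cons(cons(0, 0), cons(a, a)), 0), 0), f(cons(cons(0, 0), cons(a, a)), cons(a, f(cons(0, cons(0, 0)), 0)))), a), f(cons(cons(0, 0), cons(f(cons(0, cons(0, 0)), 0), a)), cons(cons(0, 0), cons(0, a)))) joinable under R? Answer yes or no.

Reduce t₁ = cons(f(cons(cons(0, 0), cons(a, a)), f(cons(cons(0, 0), cons(f(cons(0, cons(0, 0)), 0), a)), 0)), cons(f(cons(cons(0, 0), cons(a, a)), 0), 0)):
1. cons(f(cons(cons(0, 0), cons(a, a)), f(cons(cons(0, 0), cons(f(cons(0, cons(0, 0)), 0), a)), 0)), cons(f(cons(cons(0, 0), cons(a, a)), 0), 0))  →  cons(f(cons(cons(0, 0), cons(f(cons(0, cons(0, 0)), 0), a)), 0), cons(f(cons(cons(0, 0), cons(a, a)), 0), 0))   [R2 at 1]
2. cons(f(cons(cons(0, 0), cons(f(cons(0, cons(0, 0)), 0), a)), 0), cons(f(cons(cons(0, 0), cons(a, a)), 0), 0))  →  cons(f(cons(cons(0, 0), cons(a, a)), 0), cons(f(cons(cons(0, 0), cons(a, a)), 0), 0))   [R4 at 1.1.2.1]
3. cons(f(cons(cons(0, 0), cons(a, a)), 0), cons(f(cons(cons(0, 0), cons(a, a)), 0), 0))  →  cons(0, cons(f(cons(cons(0, 0), cons(a, a)), 0), 0))   [R2 at 1]
4. cons(0, cons(f(cons(cons(0, 0), cons(a, a)), 0), 0))  →  cons(0, cons(0, 0))   [R2 at 2.1]

Reduce t₂ = cons(f(cons(cons(f(cons(cons(0, 0), cons(a, a)), 0), 0), f(cons(cons(0, 0), cons(a, a)), cons(a, f(cons(0, cons(0, 0)), 0)))), a), f(cons(cons(0, 0), cons(f(cons(0, cons(0, 0)), 0), a)), cons(cons(0, 0), cons(0, a)))):
1. cons(f(cons(cons(f(cons(cons(0, 0), cons(a, a)), 0), 0), f(cons(cons(0, 0), cons(a, a)), cons(a, f(cons(0, cons(0, 0)), 0)))), a), f(cons(cons(0, 0), cons(f(cons(0, cons(0, 0)), 0), a)), cons(cons(0, 0), cons(0, a))))  →  cons(f(cons(cons(0, 0), f(cons(cons(0, 0), cons(a, a)), cons(a, f(cons(0, cons(0, 0)), 0)))), a), f(cons(cons(0, 0), cons(f(cons(0, cons(0, 0)), 0), a)), cons(cons(0, 0), cons(0, a))))   [R2 at 1.1.1.1]
2. cons(f(cons(cons(0, 0), f(cons(cons(0, 0), cons(a, a)), cons(a, f(cons(0, cons(0, 0)), 0)))), a), f(cons(cons(0, 0), cons(f(cons(0, cons(0, 0)), 0), a)), cons(cons(0, 0), cons(0, a))))  →  cons(f(cons(cons(0, 0), cons(a, f(cons(0, cons(0, 0)), 0))), a), f(cons(cons(0, 0), cons(f(cons(0, cons(0, 0)), 0), a)), cons(cons(0, 0), cons(0, a))))   [R2 at 1.1.2]
3. cons(f(cons(cons(0, 0), cons(a, f(cons(0, cons(0, 0)), 0))), a), f(cons(cons(0, 0), cons(f(cons(0, cons(0, 0)), 0), a)), cons(cons(0, 0), cons(0, a))))  →  cons(f(cons(cons(0, 0), cons(a, a)), a), f(cons(cons(0, 0), cons(f(cons(0, cons(0, 0)), 0), a)), cons(cons(0, 0), cons(0, a))))   [R4 at 1.1.2.2]
4. cons(f(cons(cons(0, 0), cons(a, a)), a), f(cons(cons(0, 0), cons(f(cons(0, cons(0, 0)), 0), a)), cons(cons(0, 0), cons(0, a))))  →  cons(a, f(cons(cons(0, 0), cons(f(cons(0, cons(0, 0)), 0), a)), cons(cons(0, 0), cons(0, a))))   [R2 at 1]
5. cons(a, f(cons(cons(0, 0), cons(f(cons(0, cons(0, 0)), 0), a)), cons(cons(0, 0), cons(0, a))))  →  cons(a, f(cons(cons(0, 0), cons(a, a)), cons(cons(0, 0), cons(0, a))))   [R4 at 2.1.2.1]
6. cons(a, f(cons(cons(0, 0), cons(a, a)), cons(cons(0, 0), cons(0, a))))  →  cons(a, cons(cons(0, 0), cons(0, a)))   [R2 at 2]

no — NF(t₁) = cons(0, cons(0, 0)), NF(t₂) = cons(a, cons(cons(0, 0), cons(0, a)))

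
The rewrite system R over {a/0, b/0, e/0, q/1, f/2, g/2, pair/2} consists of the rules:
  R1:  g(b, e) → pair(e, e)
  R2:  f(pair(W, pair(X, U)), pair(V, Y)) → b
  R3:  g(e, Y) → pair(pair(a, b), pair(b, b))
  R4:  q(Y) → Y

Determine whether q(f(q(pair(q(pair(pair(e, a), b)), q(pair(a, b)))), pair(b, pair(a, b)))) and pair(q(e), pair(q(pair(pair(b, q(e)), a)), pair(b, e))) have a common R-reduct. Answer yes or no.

Reduce t₁ = q(f(q(pair(q(pair(pair(e, a), b)), q(pair(a, b)))), pair(b, pair(a, b)))):
1. q(f(q(pair(q(pair(pair(e, a), b)), q(pair(a, b)))), pair(b, pair(a, b))))  →  f(q(pair(q(pair(pair(e, a), b)), q(pair(a, b)))), pair(b, pair(a, b)))   [R4 at ε]
2. f(q(pair(q(pair(pair(e, a), b)), q(pair(a, b)))), pair(b, pair(a, b)))  →  f(pair(q(pair(pair(e, a), b)), q(pair(a, b))), pair(b, pair(a, b)))   [R4 at 1]
3. f(pair(q(pair(pair(e, a), b)), q(pair(a, b))), pair(b, pair(a, b)))  →  f(pair(pair(pair(e, a), b), q(pair(a, b))), pair(b, pair(a, b)))   [R4 at 1.1]
4. f(pair(pair(pair(e, a), b), q(pair(a, b))), pair(b, pair(a, b)))  →  f(pair(pair(pair(e, a), b), pair(a, b)), pair(b, pair(a, b)))   [R4 at 1.2]
5. f(pair(pair(pair(e, a), b), pair(a, b)), pair(b, pair(a, b)))  →  b   [R2 at ε]

Reduce t₂ = pair(q(e), pair(q(pair(pair(b, q(e)), a)), pair(b, e))):
1. pair(q(e), pair(q(pair(pair(b, q(e)), a)), pair(b, e)))  →  pair(e, pair(q(pair(pair(b, q(e)), a)), pair(b, e)))   [R4 at 1]
2. pair(e, pair(q(pair(pair(b, q(e)), a)), pair(b, e)))  →  pair(e, pair(pair(pair(b, q(e)), a), pair(b, e)))   [R4 at 2.1]
3. pair(e, pair(pair(pair(b, q(e)), a), pair(b, e)))  →  pair(e, pair(pair(pair(b, e), a), pair(b, e)))   [R4 at 2.1.1.2]

no — NF(t₁) = b, NF(t₂) = pair(e, pair(pair(pair(b, e), a), pair(b, e)))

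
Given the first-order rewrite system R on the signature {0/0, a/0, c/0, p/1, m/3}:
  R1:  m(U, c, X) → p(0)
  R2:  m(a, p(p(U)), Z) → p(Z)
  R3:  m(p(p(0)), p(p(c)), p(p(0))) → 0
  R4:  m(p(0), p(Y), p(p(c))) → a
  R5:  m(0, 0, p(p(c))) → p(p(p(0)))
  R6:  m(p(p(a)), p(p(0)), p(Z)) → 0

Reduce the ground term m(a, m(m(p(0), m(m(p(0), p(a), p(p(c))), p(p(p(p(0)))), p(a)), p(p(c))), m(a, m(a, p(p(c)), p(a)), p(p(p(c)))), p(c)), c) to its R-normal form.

p(c)

1. m(a, m(m(p(0), m(m(p(0), p(a), p(p(c))), p(p(p(p(0)))), p(a)), p(p(c))), m(a, m(a, p(p(c)), p(a)), p(p(p(c)))), p(c)), c)  →  m(a, m(m(p(0), m(a, p(p(p(p(0)))), p(a)), p(p(c))), m(a, m(a, p(p(c)), p(a)), p(p(p(c)))), p(c)), c)   [R4 at 2.1.2.1]
2. m(a, m(m(p(0), m(a, p(p(p(p(0)))), p(a)), p(p(c))), m(a, m(a, p(p(c)), p(a)), p(p(p(c)))), p(c)), c)  →  m(a, m(m(p(0), p(p(a)), p(p(c))), m(a, m(a, p(p(c)), p(a)), p(p(p(c)))), p(c)), c)   [R2 at 2.1.2]
3. m(a, m(m(p(0), p(p(a)), p(p(c))), m(a, m(a, p(p(c)), p(a)), p(p(p(c)))), p(c)), c)  →  m(a, m(a, m(a, m(a, p(p(c)), p(a)), p(p(p(c)))), p(c)), c)   [R4 at 2.1]
4. m(a, m(a, m(a, m(a, p(p(c)), p(a)), p(p(p(c)))), p(c)), c)  →  m(a, m(a, m(a, p(p(a)), p(p(p(c)))), p(c)), c)   [R2 at 2.2.2]
5. m(a, m(a, m(a, p(p(a)), p(p(p(c)))), p(c)), c)  →  m(a, m(a, p(p(p(p(c)))), p(c)), c)   [R2 at 2.2]
6. m(a, m(a, p(p(p(p(c)))), p(c)), c)  →  m(a, p(p(c)), c)   [R2 at 2]
7. m(a, p(p(c)), c)  →  p(c)   [R2 at ε]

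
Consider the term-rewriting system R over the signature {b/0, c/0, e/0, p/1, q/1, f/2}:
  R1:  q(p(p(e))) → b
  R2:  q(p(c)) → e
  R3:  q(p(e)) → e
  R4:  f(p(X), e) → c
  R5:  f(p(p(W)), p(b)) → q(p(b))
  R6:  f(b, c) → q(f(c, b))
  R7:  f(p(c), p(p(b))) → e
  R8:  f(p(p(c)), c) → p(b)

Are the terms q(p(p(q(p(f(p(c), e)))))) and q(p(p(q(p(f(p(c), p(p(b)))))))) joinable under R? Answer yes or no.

yes — NF(t₁) = b, NF(t₂) = b

Reduce t₁ = q(p(p(q(p(f(p(c), e)))))):
1. q(p(p(q(p(f(p(c), e))))))  →  q(p(p(q(p(c)))))   [R4 at 1.1.1.1.1]
2. q(p(p(q(p(c)))))  →  q(p(p(e)))   [R2 at 1.1.1]
3. q(p(p(e)))  →  b   [R1 at ε]

Reduce t₂ = q(p(p(q(p(f(p(c), p(p(b)))))))):
1. q(p(p(q(p(f(p(c), p(p(b))))))))  →  q(p(p(q(p(e)))))   [R7 at 1.1.1.1.1]
2. q(p(p(q(p(e)))))  →  q(p(p(e)))   [R3 at 1.1.1]
3. q(p(p(e)))  →  b   [R1 at ε]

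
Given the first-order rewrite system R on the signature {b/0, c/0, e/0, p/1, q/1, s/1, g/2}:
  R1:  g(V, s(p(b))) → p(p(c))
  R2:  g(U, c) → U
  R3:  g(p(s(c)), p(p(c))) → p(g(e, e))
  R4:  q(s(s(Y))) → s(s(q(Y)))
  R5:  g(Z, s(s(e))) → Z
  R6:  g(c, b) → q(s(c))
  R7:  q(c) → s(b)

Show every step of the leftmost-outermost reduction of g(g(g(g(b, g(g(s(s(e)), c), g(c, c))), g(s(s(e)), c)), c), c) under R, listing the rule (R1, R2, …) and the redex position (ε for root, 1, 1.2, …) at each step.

b

1. g(g(g(g(b, g(g(s(s(e)), c), g(c, c))), g(s(s(e)), c)), c), c)  →  g(g(g(b, g(g(s(s(e)), c), g(c, c))), g(s(s(e)), c)), c)   [R2 at ε]
2. g(g(g(b, g(g(s(s(e)), c), g(c, c))), g(s(s(e)), c)), c)  →  g(g(b, g(g(s(s(e)), c), g(c, c))), g(s(s(e)), c))   [R2 at ε]
3. g(g(b, g(g(s(s(e)), c), g(c, c))), g(s(s(e)), c))  →  g(g(b, g(s(s(e)), g(c, c))), g(s(s(e)), c))   [R2 at 1.2.1]
4. g(g(b, g(s(s(e)), g(c, c))), g(s(s(e)), c))  →  g(g(b, g(s(s(e)), c)), g(s(s(e)), c))   [R2 at 1.2.2]
5. g(g(b, g(s(s(e)), c)), g(s(s(e)), c))  →  g(g(b, s(s(e))), g(s(s(e)), c))   [R2 at 1.2]
6. g(g(b, s(s(e))), g(s(s(e)), c))  →  g(b, g(s(s(e)), c))   [R5 at 1]
7. g(b, g(s(s(e)), c))  →  g(b, s(s(e)))   [R2 at 2]
8. g(b, s(s(e)))  →  b   [R5 at ε]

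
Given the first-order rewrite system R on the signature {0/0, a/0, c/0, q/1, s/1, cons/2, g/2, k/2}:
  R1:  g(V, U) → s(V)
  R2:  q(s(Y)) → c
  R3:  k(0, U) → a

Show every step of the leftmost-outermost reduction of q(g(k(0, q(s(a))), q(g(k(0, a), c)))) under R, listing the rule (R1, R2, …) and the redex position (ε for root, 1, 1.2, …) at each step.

c

1. q(g(k(0, q(s(a))), q(g(k(0, a), c))))  →  q(s(k(0, q(s(a)))))   [R1 at 1]
2. q(s(k(0, q(s(a)))))  →  c   [R2 at ε]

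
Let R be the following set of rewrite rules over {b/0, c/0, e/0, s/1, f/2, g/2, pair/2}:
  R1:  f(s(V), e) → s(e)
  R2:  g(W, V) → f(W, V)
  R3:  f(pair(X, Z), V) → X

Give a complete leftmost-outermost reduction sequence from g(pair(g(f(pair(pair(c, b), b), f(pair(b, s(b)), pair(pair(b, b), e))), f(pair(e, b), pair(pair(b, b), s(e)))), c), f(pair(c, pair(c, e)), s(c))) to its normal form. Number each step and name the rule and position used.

1. g(pair(g(f(pair(pair(c, b), b), f(pair(b, s(b)), pair(pair(b, b), e))), f(pair(e, b), pair(pair(b, b), s(e)))), c), f(pair(c, pair(c, e)), s(c)))  →  f(pair(g(f(pair(pair(c, b), b), f(pair(b, s(b)), pair(pair(b, b), e))), f(pair(e, b), pair(pair(b, b), s(e)))), c), f(pair(c, pair(c, e)), s(c)))   [R2 at ε]
2. f(pair(g(f(pair(pair(c, b), b), f(pair(b, s(b)), pair(pair(b, b), e))), f(pair(e, b), pair(pair(b, b), s(e)))), c), f(pair(c, pair(c, e)), s(c)))  →  g(f(pair(pair(c, b), b), f(pair(b, s(b)), pair(pair(b, b), e))), f(pair(e, b), pair(pair(b, b), s(e))))   [R3 at ε]
3. g(f(pair(pair(c, b), b), f(pair(b, s(b)), pair(pair(b, b), e))), f(pair(e, b), pair(pair(b, b), s(e))))  →  f(f(pair(pair(c, b), b), f(pair(b, s(b)), pair(pair(b, b), e))), f(pair(e, b), pair(pair(b, b), s(e))))   [R2 at ε]
4. f(f(pair(pair(c, b), b), f(pair(b, s(b)), pair(pair(b, b), e))), f(pair(e, b), pair(pair(b, b), s(e))))  →  f(pair(c, b), f(pair(e, b), pair(pair(b, b), s(e))))   [R3 at 1]
5. f(pair(c, b), f(pair(e, b), pair(pair(b, b), s(e))))  →  c   [R3 at ε]

c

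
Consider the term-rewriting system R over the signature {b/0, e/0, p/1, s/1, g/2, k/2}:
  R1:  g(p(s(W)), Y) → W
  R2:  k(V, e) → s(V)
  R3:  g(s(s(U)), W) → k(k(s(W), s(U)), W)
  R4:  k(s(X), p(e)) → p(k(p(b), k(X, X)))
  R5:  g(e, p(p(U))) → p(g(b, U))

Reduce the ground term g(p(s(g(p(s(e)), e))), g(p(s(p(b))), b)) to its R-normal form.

e

1. g(p(s(g(p(s(e)), e))), g(p(s(p(b))), b))  →  g(p(s(e)), e)   [R1 at ε]
2. g(p(s(e)), e)  →  e   [R1 at ε]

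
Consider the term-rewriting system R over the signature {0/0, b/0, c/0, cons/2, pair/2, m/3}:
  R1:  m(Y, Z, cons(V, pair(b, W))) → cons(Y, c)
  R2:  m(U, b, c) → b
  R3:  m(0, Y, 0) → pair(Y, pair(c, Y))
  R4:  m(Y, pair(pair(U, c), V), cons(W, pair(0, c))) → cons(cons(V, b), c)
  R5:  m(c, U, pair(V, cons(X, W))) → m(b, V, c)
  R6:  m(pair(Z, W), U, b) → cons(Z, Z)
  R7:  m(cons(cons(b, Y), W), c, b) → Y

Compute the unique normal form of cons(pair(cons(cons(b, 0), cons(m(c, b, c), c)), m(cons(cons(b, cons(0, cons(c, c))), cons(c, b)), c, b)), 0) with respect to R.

1. cons(pair(cons(cons(b, 0), cons(m(c, b, c), c)), m(cons(cons(b, cons(0, cons(c, c))), cons(c, b)), c, b)), 0)  →  cons(pair(cons(cons(b, 0), cons(b, c)), m(cons(cons(b, cons(0, cons(c, c))), cons(c, b)), c, b)), 0)   [R2 at 1.1.2.1]
2. cons(pair(cons(cons(b, 0), cons(b, c)), m(cons(cons(b, cons(0, cons(c, c))), cons(c, b)), c, b)), 0)  →  cons(pair(cons(cons(b, 0), cons(b, c)), cons(0, cons(c, c))), 0)   [R7 at 1.2]

cons(pair(cons(cons(b, 0), cons(b, c)), cons(0, cons(c, c))), 0)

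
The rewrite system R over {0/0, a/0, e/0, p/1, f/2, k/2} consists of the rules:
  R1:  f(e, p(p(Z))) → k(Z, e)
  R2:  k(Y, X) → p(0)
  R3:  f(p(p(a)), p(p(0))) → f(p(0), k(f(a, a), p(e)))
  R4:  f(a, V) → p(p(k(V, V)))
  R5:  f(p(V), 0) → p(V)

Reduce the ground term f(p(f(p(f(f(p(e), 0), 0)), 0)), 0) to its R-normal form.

p(p(p(e)))

1. f(p(f(p(f(f(p(e), 0), 0)), 0)), 0)  →  p(f(p(f(f(p(e), 0), 0)), 0))   [R5 at ε]
2. p(f(p(f(f(p(e), 0), 0)), 0))  →  p(p(f(f(p(e), 0), 0)))   [R5 at 1]
3. p(p(f(f(p(e), 0), 0)))  →  p(p(f(p(e), 0)))   [R5 at 1.1.1]
4. p(p(f(p(e), 0)))  →  p(p(p(e)))   [R5 at 1.1]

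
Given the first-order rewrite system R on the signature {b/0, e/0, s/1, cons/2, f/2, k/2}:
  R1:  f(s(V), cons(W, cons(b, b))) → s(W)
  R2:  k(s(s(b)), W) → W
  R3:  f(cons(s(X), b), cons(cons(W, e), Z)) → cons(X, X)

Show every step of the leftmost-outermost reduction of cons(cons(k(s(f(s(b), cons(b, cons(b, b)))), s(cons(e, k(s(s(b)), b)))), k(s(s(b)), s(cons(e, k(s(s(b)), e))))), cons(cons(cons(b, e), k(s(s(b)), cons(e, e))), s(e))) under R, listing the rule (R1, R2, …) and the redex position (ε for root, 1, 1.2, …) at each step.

cons(cons(s(cons(e, b)), s(cons(e, e))), cons(cons(cons(b, e), cons(e, e)), s(e)))

1. cons(cons(k(s(f(s(b), cons(b, cons(b, b)))), s(cons(e, k(s(s(b)), b)))), k(s(s(b)), s(cons(e, k(s(s(b)), e))))), cons(cons(cons(b, e), k(s(s(b)), cons(e, e))), s(e)))  →  cons(cons(k(s(s(b)), s(cons(e, k(s(s(b)), b)))), k(s(s(b)), s(cons(e, k(s(s(b)), e))))), cons(cons(cons(b, e), k(s(s(b)), cons(e, e))), s(e)))   [R1 at 1.1.1.1]
2. cons(cons(k(s(s(b)), s(cons(e, k(s(s(b)), b)))), k(s(s(b)), s(cons(e, k(s(s(b)), e))))), cons(cons(cons(b, e), k(s(s(b)), cons(e, e))), s(e)))  →  cons(cons(s(cons(e, k(s(s(b)), b))), k(s(s(b)), s(cons(e, k(s(s(b)), e))))), cons(cons(cons(b, e), k(s(s(b)), cons(e, e))), s(e)))   [R2 at 1.1]
3. cons(cons(s(cons(e, k(s(s(b)), b))), k(s(s(b)), s(cons(e, k(s(s(b)), e))))), cons(cons(cons(b, e), k(s(s(b)), cons(e, e))), s(e)))  →  cons(cons(s(cons(e, b)), k(s(s(b)), s(cons(e, k(s(s(b)), e))))), cons(cons(cons(b, e), k(s(s(b)), cons(e, e))), s(e)))   [R2 at 1.1.1.2]
4. cons(cons(s(cons(e, b)), k(s(s(b)), s(cons(e, k(s(s(b)), e))))), cons(cons(cons(b, e), k(s(s(b)), cons(e, e))), s(e)))  →  cons(cons(s(cons(e, b)), s(cons(e, k(s(s(b)), e)))), cons(cons(cons(b, e), k(s(s(b)), cons(e, e))), s(e)))   [R2 at 1.2]
5. cons(cons(s(cons(e, b)), s(cons(e, k(s(s(b)), e)))), cons(cons(cons(b, e), k(s(s(b)), cons(e, e))), s(e)))  →  cons(cons(s(cons(e, b)), s(cons(e, e))), cons(cons(cons(b, e), k(s(s(b)), cons(e, e))), s(e)))   [R2 at 1.2.1.2]
6. cons(cons(s(cons(e, b)), s(cons(e, e))), cons(cons(cons(b, e), k(s(s(b)), cons(e, e))), s(e)))  →  cons(cons(s(cons(e, b)), s(cons(e, e))), cons(cons(cons(b, e), cons(e, e)), s(e)))   [R2 at 2.1.2]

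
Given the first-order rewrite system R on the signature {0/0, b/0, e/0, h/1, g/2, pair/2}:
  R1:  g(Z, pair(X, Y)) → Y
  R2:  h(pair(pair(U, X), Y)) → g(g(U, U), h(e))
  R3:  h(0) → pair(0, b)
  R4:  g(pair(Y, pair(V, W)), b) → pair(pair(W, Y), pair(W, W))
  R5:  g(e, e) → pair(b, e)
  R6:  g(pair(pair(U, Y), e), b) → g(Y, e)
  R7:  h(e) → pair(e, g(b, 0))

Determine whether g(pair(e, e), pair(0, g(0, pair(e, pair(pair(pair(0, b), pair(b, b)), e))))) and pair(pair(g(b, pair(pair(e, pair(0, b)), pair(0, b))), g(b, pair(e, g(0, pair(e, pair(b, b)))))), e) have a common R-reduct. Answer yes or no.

Reduce t₁ = g(pair(e, e), pair(0, g(0, pair(e, pair(pair(pair(0, b), pair(b, b)), e))))):
1. g(pair(e, e), pair(0, g(0, pair(e, pair(pair(pair(0, b), pair(b, b)), e)))))  →  g(0, pair(e, pair(pair(pair(0, b), pair(b, b)), e)))   [R1 at ε]
2. g(0, pair(e, pair(pair(pair(0, b), pair(b, b)), e)))  →  pair(pair(pair(0, b), pair(b, b)), e)   [R1 at ε]

Reduce t₂ = pair(pair(g(b, pair(pair(e, pair(0, b)), pair(0, b))), g(b, pair(e, g(0, pair(e, pair(b, b)))))), e):
1. pair(pair(g(b, pair(pair(e, pair(0, b)), pair(0, b))), g(b, pair(e, g(0, pair(e, pair(b, b)))))), e)  →  pair(pair(pair(0, b), g(b, pair(e, g(0, pair(e, pair(b, b)))))), e)   [R1 at 1.1]
2. pair(pair(pair(0, b), g(b, pair(e, g(0, pair(e, pair(b, b)))))), e)  →  pair(pair(pair(0, b), g(0, pair(e, pair(b, b)))), e)   [R1 at 1.2]
3. pair(pair(pair(0, b), g(0, pair(e, pair(b, b)))), e)  →  pair(pair(pair(0, b), pair(b, b)), e)   [R1 at 1.2]

yes — NF(t₁) = pair(pair(pair(0, b), pair(b, b)), e), NF(t₂) = pair(pair(pair(0, b), pair(b, b)), e)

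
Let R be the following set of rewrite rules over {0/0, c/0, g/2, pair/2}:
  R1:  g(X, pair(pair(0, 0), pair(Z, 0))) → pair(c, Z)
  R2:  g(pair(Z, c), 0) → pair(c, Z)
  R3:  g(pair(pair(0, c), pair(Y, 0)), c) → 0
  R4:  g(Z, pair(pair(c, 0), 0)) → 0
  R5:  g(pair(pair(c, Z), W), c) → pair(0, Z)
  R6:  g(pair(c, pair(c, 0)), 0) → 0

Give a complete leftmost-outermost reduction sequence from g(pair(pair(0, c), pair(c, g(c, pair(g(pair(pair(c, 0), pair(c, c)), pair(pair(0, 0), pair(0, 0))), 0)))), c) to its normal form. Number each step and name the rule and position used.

1. g(pair(pair(0, c), pair(c, g(c, pair(g(pair(pair(c, 0), pair(c, c)), pair(pair(0, 0), pair(0, 0))), 0)))), c)  →  g(pair(pair(0, c), pair(c, g(c, pair(pair(c, 0), 0)))), c)   [R1 at 1.2.2.2.1]
2. g(pair(pair(0, c), pair(c, g(c, pair(pair(c, 0), 0)))), c)  →  g(pair(pair(0, c), pair(c, 0)), c)   [R4 at 1.2.2]
3. g(pair(pair(0, c), pair(c, 0)), c)  →  0   [R3 at ε]

0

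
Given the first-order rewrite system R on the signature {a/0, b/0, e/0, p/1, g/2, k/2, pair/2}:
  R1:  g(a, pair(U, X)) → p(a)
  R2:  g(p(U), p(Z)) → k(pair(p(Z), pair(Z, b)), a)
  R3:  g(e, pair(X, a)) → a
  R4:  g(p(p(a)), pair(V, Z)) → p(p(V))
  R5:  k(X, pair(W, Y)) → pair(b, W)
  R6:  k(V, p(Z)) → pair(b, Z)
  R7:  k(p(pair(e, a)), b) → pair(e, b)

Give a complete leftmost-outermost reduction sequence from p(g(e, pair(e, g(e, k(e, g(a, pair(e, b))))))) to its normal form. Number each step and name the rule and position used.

1. p(g(e, pair(e, g(e, k(e, g(a, pair(e, b)))))))  →  p(g(e, pair(e, g(e, k(e, p(a))))))   [R1 at 1.2.2.2.2]
2. p(g(e, pair(e, g(e, k(e, p(a))))))  →  p(g(e, pair(e, g(e, pair(b, a)))))   [R6 at 1.2.2.2]
3. p(g(e, pair(e, g(e, pair(b, a)))))  →  p(g(e, pair(e, a)))   [R3 at 1.2.2]
4. p(g(e, pair(e, a)))  →  p(a)   [R3 at 1]

p(a)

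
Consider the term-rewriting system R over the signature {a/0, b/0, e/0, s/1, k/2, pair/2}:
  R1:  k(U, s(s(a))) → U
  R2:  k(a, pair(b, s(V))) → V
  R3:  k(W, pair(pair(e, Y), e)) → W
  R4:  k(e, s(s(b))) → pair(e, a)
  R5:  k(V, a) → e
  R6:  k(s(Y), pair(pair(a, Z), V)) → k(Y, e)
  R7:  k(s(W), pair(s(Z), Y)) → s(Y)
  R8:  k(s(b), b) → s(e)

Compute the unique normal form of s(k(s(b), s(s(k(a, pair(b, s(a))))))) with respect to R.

1. s(k(s(b), s(s(k(a, pair(b, s(a)))))))  →  s(k(s(b), s(s(a))))   [R2 at 1.2.1.1]
2. s(k(s(b), s(s(a))))  →  s(s(b))   [R1 at 1]

s(s(b))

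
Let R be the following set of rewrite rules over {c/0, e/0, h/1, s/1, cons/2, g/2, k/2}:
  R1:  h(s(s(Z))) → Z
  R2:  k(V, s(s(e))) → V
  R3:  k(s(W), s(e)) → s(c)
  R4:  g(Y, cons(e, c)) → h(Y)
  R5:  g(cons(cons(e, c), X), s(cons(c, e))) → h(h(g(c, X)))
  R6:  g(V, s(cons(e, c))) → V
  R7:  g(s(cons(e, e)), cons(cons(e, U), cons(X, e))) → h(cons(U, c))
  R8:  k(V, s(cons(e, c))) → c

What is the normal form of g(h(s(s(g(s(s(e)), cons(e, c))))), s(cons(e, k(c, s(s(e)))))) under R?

e

1. g(h(s(s(g(s(s(e)), cons(e, c))))), s(cons(e, k(c, s(s(e))))))  →  g(g(s(s(e)), cons(e, c)), s(cons(e, k(c, s(s(e))))))   [R1 at 1]
2. g(g(s(s(e)), cons(e, c)), s(cons(e, k(c, s(s(e))))))  →  g(h(s(s(e))), s(cons(e, k(c, s(s(e))))))   [R4 at 1]
3. g(h(s(s(e))), s(cons(e, k(c, s(s(e))))))  →  g(e, s(cons(e, k(c, s(s(e))))))   [R1 at 1]
4. g(e, s(cons(e, k(c, s(s(e))))))  →  g(e, s(cons(e, c)))   [R2 at 2.1.2]
5. g(e, s(cons(e, c)))  →  e   [R6 at ε]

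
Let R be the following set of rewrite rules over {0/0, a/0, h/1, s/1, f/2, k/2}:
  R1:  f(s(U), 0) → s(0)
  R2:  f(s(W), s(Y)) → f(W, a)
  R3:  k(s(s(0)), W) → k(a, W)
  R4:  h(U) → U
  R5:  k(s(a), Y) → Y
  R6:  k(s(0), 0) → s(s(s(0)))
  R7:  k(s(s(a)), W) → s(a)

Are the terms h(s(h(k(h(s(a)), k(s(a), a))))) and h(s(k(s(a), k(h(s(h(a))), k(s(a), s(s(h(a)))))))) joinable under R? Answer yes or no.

Reduce t₁ = h(s(h(k(h(s(a)), k(s(a), a))))):
1. h(s(h(k(h(s(a)), k(s(a), a)))))  →  s(h(k(h(s(a)), k(s(a), a))))   [R4 at ε]
2. s(h(k(h(s(a)), k(s(a), a))))  →  s(k(h(s(a)), k(s(a), a)))   [R4 at 1]
3. s(k(h(s(a)), k(s(a), a)))  →  s(k(s(a), k(s(a), a)))   [R4 at 1.1]
4. s(k(s(a), k(s(a), a)))  →  s(k(s(a), a))   [R5 at 1]
5. s(k(s(a), a))  →  s(a)   [R5 at 1]

Reduce t₂ = h(s(k(s(a), k(h(s(h(a))), k(s(a), s(s(h(a)))))))):
1. h(s(k(s(a), k(h(s(h(a))), k(s(a), s(s(h(a))))))))  →  s(k(s(a), k(h(s(h(a))), k(s(a), s(s(h(a)))))))   [R4 at ε]
2. s(k(s(a), k(h(s(h(a))), k(s(a), s(s(h(a)))))))  →  s(k(h(s(h(a))), k(s(a), s(s(h(a))))))   [R5 at 1]
3. s(k(h(s(h(a))), k(s(a), s(s(h(a))))))  →  s(k(s(h(a)), k(s(a), s(s(h(a))))))   [R4 at 1.1]
4. s(k(s(h(a)), k(s(a), s(s(h(a))))))  →  s(k(s(a), k(s(a), s(s(h(a))))))   [R4 at 1.1.1]
5. s(k(s(a), k(s(a), s(s(h(a))))))  →  s(k(s(a), s(s(h(a)))))   [R5 at 1]
6. s(k(s(a), s(s(h(a)))))  →  s(s(s(h(a))))   [R5 at 1]
7. s(s(s(h(a))))  →  s(s(s(a)))   [R4 at 1.1.1]

no — NF(t₁) = s(a), NF(t₂) = s(s(s(a)))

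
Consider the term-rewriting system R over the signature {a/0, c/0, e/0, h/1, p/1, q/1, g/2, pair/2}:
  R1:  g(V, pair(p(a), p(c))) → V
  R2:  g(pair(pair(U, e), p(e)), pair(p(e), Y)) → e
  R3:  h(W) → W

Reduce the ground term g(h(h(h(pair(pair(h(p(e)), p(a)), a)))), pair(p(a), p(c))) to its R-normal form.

pair(pair(p(e), p(a)), a)

1. g(h(h(h(pair(pair(h(p(e)), p(a)), a)))), pair(p(a), p(c)))  →  h(h(h(pair(pair(h(p(e)), p(a)), a))))   [R1 at ε]
2. h(h(h(pair(pair(h(p(e)), p(a)), a))))  →  h(h(pair(pair(h(p(e)), p(a)), a)))   [R3 at ε]
3. h(h(pair(pair(h(p(e)), p(a)), a)))  →  h(pair(pair(h(p(e)), p(a)), a))   [R3 at ε]
4. h(pair(pair(h(p(e)), p(a)), a))  →  pair(pair(h(p(e)), p(a)), a)   [R3 at ε]
5. pair(pair(h(p(e)), p(a)), a)  →  pair(pair(p(e), p(a)), a)   [R3 at 1.1]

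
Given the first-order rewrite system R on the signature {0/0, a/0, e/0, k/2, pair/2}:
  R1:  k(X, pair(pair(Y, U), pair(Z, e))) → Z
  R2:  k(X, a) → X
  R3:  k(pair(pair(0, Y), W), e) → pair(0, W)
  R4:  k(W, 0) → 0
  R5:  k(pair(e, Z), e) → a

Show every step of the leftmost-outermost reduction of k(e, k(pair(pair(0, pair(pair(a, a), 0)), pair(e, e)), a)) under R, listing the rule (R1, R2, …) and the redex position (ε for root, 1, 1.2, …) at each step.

e

1. k(e, k(pair(pair(0, pair(pair(a, a), 0)), pair(e, e)), a))  →  k(e, pair(pair(0, pair(pair(a, a), 0)), pair(e, e)))   [R2 at 2]
2. k(e, pair(pair(0, pair(pair(a, a), 0)), pair(e, e)))  →  e   [R1 at ε]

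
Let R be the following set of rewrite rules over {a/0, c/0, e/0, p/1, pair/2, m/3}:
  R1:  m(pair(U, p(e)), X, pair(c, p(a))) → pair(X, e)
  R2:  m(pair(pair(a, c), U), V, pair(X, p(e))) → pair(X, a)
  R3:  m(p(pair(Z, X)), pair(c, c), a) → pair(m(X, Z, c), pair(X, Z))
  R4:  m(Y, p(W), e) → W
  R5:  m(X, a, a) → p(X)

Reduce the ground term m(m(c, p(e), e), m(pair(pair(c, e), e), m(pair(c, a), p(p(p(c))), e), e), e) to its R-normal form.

c

1. m(m(c, p(e), e), m(pair(pair(c, e), e), m(pair(c, a), p(p(p(c))), e), e), e)  →  m(e, m(pair(pair(c, e), e), m(pair(c, a), p(p(p(c))), e), e), e)   [R4 at 1]
2. m(e, m(pair(pair(c, e), e), m(pair(c, a), p(p(p(c))), e), e), e)  →  m(e, m(pair(pair(c, e), e), p(p(c)), e), e)   [R4 at 2.2]
3. m(e, m(pair(pair(c, e), e), p(p(c)), e), e)  →  m(e, p(c), e)   [R4 at 2]
4. m(e, p(c), e)  →  c   [R4 at ε]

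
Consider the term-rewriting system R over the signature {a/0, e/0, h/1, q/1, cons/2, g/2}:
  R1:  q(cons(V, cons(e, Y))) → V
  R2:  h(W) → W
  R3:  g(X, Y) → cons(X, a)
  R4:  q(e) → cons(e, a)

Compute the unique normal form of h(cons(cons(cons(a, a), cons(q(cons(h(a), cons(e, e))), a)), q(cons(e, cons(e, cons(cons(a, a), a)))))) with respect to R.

cons(cons(cons(a, a), cons(a, a)), e)

1. h(cons(cons(cons(a, a), cons(q(cons(h(a), cons(e, e))), a)), q(cons(e, cons(e, cons(cons(a, a), a))))))  →  cons(cons(cons(a, a), cons(q(cons(h(a), cons(e, e))), a)), q(cons(e, cons(e, cons(cons(a, a), a)))))   [R2 at ε]
2. cons(cons(cons(a, a), cons(q(cons(h(a), cons(e, e))), a)), q(cons(e, cons(e, cons(cons(a, a), a)))))  →  cons(cons(cons(a, a), cons(h(a), a)), q(cons(e, cons(e, cons(cons(a, a), a)))))   [R1 at 1.2.1]
3. cons(cons(cons(a, a), cons(h(a), a)), q(cons(e, cons(e, cons(cons(a, a), a)))))  →  cons(cons(cons(a, a), cons(a, a)), q(cons(e, cons(e, cons(cons(a, a), a)))))   [R2 at 1.2.1]
4. cons(cons(cons(a, a), cons(a, a)), q(cons(e, cons(e, cons(cons(a, a), a)))))  →  cons(cons(cons(a, a), cons(a, a)), e)   [R1 at 2]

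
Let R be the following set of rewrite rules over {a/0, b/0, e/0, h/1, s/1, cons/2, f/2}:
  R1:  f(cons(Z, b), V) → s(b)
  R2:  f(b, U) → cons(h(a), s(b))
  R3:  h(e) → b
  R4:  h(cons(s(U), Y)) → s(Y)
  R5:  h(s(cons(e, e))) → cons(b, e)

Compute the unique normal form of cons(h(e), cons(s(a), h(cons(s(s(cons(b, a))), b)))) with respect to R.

1. cons(h(e), cons(s(a), h(cons(s(s(cons(b, a))), b))))  →  cons(b, cons(s(a), h(cons(s(s(cons(b, a))), b))))   [R3 at 1]
2. cons(b, cons(s(a), h(cons(s(s(cons(b, a))), b))))  →  cons(b, cons(s(a), s(b)))   [R4 at 2.2]

cons(b, cons(s(a), s(b)))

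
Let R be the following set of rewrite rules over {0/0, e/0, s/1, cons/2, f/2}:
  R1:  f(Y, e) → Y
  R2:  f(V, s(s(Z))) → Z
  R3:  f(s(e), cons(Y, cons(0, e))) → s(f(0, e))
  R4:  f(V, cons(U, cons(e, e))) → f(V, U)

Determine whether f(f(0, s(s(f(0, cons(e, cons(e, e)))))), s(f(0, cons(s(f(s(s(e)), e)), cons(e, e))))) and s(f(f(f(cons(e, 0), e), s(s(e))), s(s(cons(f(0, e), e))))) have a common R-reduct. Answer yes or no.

no — NF(t₁) = e, NF(t₂) = s(cons(0, e))

Reduce t₁ = f(f(0, s(s(f(0, cons(e, cons(e, e)))))), s(f(0, cons(s(f(s(s(e)), e)), cons(e, e))))):
1. f(f(0, s(s(f(0, cons(e, cons(e, e)))))), s(f(0, cons(s(f(s(s(e)), e)), cons(e, e)))))  →  f(f(0, cons(e, cons(e, e))), s(f(0, cons(s(f(s(s(e)), e)), cons(e, e)))))   [R2 at 1]
2. f(f(0, cons(e, cons(e, e))), s(f(0, cons(s(f(s(s(e)), e)), cons(e, e)))))  →  f(f(0, e), s(f(0, cons(s(f(s(s(e)), e)), cons(e, e)))))   [R4 at 1]
3. f(f(0, e), s(f(0, cons(s(f(s(s(e)), e)), cons(e, e)))))  →  f(0, s(f(0, cons(s(f(s(s(e)), e)), cons(e, e)))))   [R1 at 1]
4. f(0, s(f(0, cons(s(f(s(s(e)), e)), cons(e, e)))))  →  f(0, s(f(0, s(f(s(s(e)), e)))))   [R4 at 2.1]
5. f(0, s(f(0, s(f(s(s(e)), e)))))  →  f(0, s(f(0, s(s(s(e))))))   [R1 at 2.1.2.1]
6. f(0, s(f(0, s(s(s(e))))))  →  f(0, s(s(e)))   [R2 at 2.1]
7. f(0, s(s(e)))  →  e   [R2 at ε]

Reduce t₂ = s(f(f(f(cons(e, 0), e), s(s(e))), s(s(cons(f(0, e), e))))):
1. s(f(f(f(cons(e, 0), e), s(s(e))), s(s(cons(f(0, e), e)))))  →  s(cons(f(0, e), e))   [R2 at 1]
2. s(cons(f(0, e), e))  →  s(cons(0, e))   [R1 at 1.1]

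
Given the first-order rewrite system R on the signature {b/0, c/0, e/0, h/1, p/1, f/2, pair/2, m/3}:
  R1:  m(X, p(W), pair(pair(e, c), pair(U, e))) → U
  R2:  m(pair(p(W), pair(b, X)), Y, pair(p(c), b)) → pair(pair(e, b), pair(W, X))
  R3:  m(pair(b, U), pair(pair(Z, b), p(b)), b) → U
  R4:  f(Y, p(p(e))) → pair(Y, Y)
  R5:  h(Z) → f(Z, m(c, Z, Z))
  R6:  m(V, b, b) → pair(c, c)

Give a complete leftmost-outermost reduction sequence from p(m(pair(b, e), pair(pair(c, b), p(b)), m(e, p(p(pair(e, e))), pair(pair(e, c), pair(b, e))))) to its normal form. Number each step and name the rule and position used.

p(e)

1. p(m(pair(b, e), pair(pair(c, b), p(b)), m(e, p(p(pair(e, e))), pair(pair(e, c), pair(b, e)))))  →  p(m(pair(b, e), pair(pair(c, b), p(b)), b))   [R1 at 1.3]
2. p(m(pair(b, e), pair(pair(c, b), p(b)), b))  →  p(e)   [R3 at 1]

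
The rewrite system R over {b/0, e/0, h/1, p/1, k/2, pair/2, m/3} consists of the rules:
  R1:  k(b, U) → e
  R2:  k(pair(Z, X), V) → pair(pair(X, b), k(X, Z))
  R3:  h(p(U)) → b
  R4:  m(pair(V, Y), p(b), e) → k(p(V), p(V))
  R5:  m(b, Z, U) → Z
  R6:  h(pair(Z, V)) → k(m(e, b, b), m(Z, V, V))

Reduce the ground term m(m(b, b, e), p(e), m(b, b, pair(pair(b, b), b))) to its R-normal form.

1. m(m(b, b, e), p(e), m(b, b, pair(pair(b, b), b)))  →  m(b, p(e), m(b, b, pair(pair(b, b), b)))   [R5 at 1]
2. m(b, p(e), m(b, b, pair(pair(b, b), b)))  →  p(e)   [R5 at ε]

p(e)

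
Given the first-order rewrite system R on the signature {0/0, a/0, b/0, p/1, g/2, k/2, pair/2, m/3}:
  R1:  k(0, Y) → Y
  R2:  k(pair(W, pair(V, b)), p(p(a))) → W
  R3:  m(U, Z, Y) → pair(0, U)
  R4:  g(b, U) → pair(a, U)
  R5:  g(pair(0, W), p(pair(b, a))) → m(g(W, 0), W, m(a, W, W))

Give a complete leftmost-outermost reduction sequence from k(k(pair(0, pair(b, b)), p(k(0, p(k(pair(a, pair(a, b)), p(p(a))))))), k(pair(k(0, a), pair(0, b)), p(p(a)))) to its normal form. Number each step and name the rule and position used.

1. k(k(pair(0, pair(b, b)), p(k(0, p(k(pair(a, pair(a, b)), p(p(a))))))), k(pair(k(0, a), pair(0, b)), p(p(a))))  →  k(k(pair(0, pair(b, b)), p(p(k(pair(a, pair(a, b)), p(p(a)))))), k(pair(k(0, a), pair(0, b)), p(p(a))))   [R1 at 1.2.1]
2. k(k(pair(0, pair(b, b)), p(p(k(pair(a, pair(a, b)), p(p(a)))))), k(pair(k(0, a), pair(0, b)), p(p(a))))  →  k(k(pair(0, pair(b, b)), p(p(a))), k(pair(k(0, a), pair(0, b)), p(p(a))))   [R2 at 1.2.1.1]
3. k(k(pair(0, pair(b, b)), p(p(a))), k(pair(k(0, a), pair(0, b)), p(p(a))))  →  k(0, k(pair(k(0, a), pair(0, b)), p(p(a))))   [R2 at 1]
4. k(0, k(pair(k(0, a), pair(0, b)), p(p(a))))  →  k(pair(k(0, a), pair(0, b)), p(p(a)))   [R1 at ε]
5. k(pair(k(0, a), pair(0, b)), p(p(a)))  →  k(0, a)   [R2 at ε]
6. k(0, a)  →  a   [R1 at ε]

a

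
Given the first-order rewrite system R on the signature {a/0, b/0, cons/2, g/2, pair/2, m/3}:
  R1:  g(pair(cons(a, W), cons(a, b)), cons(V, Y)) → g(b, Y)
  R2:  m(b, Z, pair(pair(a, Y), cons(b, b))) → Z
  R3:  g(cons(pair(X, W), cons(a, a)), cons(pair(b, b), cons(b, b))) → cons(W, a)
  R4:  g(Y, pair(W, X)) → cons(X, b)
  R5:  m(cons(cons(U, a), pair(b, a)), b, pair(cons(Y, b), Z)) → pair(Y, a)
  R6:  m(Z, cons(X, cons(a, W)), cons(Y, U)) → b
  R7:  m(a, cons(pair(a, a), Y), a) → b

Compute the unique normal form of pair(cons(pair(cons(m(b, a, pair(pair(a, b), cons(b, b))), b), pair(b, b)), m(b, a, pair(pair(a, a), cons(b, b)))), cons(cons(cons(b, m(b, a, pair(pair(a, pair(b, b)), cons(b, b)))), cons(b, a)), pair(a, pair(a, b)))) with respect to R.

pair(cons(pair(cons(a, b), pair(b, b)), a), cons(cons(cons(b, a), cons(b, a)), pair(a, pair(a, b))))

1. pair(cons(pair(cons(m(b, a, pair(pair(a, b), cons(b, b))), b), pair(b, b)), m(b, a, pair(pair(a, a), cons(b, b)))), cons(cons(cons(b, m(b, a, pair(pair(a, pair(b, b)), cons(b, b)))), cons(b, a)), pair(a, pair(a, b))))  →  pair(cons(pair(cons(a, b), pair(b, b)), m(b, a, pair(pair(a, a), cons(b, b)))), cons(cons(cons(b, m(b, a, pair(pair(a, pair(b, b)), cons(b, b)))), cons(b, a)), pair(a, pair(a, b))))   [R2 at 1.1.1.1]
2. pair(cons(pair(cons(a, b), pair(b, b)), m(b, a, pair(pair(a, a), cons(b, b)))), cons(cons(cons(b, m(b, a, pair(pair(a, pair(b, b)), cons(b, b)))), cons(b, a)), pair(a, pair(a, b))))  →  pair(cons(pair(cons(a, b), pair(b, b)), a), cons(cons(cons(b, m(b, a, pair(pair(a, pair(b, b)), cons(b, b)))), cons(b, a)), pair(a, pair(a, b))))   [R2 at 1.2]
3. pair(cons(pair(cons(a, b), pair(b, b)), a), cons(cons(cons(b, m(b, a, pair(pair(a, pair(b, b)), cons(b, b)))), cons(b, a)), pair(a, pair(a, b))))  →  pair(cons(pair(cons(a, b), pair(b, b)), a), cons(cons(cons(b, a), cons(b, a)), pair(a, pair(a, b))))   [R2 at 2.1.1.2]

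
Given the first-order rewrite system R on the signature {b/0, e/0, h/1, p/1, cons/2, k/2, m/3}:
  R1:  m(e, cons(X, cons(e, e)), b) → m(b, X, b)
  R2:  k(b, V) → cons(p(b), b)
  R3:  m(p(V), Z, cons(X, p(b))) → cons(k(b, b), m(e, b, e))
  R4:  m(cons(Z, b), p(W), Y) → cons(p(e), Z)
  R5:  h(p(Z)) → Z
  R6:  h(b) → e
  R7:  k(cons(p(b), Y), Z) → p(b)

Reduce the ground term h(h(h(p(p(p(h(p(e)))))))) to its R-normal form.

1. h(h(h(p(p(p(h(p(e))))))))  →  h(h(p(p(h(p(e))))))   [R5 at 1.1]
2. h(h(p(p(h(p(e))))))  →  h(p(h(p(e))))   [R5 at 1]
3. h(p(h(p(e))))  →  h(p(e))   [R5 at ε]
4. h(p(e))  →  e   [R5 at ε]

e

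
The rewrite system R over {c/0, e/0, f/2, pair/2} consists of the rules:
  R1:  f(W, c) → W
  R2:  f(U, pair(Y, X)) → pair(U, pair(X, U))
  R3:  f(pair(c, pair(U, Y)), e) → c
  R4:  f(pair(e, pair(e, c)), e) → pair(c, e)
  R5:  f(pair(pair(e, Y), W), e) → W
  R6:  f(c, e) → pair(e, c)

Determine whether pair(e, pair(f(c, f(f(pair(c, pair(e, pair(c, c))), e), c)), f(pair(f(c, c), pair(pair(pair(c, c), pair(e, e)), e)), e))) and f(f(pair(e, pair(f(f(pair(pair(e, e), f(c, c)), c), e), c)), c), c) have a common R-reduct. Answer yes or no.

Reduce t₁ = pair(e, pair(f(c, f(f(pair(c, pair(e, pair(c, c))), e), c)), f(pair(f(c, c), pair(pair(pair(c, c), pair(e, e)), e)), e))):
1. pair(e, pair(f(c, f(f(pair(c, pair(e, pair(c, c))), e), c)), f(pair(f(c, c), pair(pair(pair(c, c), pair(e, e)), e)), e)))  →  pair(e, pair(f(c, f(pair(c, pair(e, pair(c, c))), e)), f(pair(f(c, c), pair(pair(pair(c, c), pair(e, e)), e)), e)))   [R1 at 2.1.2]
2. pair(e, pair(f(c, f(pair(c, pair(e, pair(c, c))), e)), f(pair(f(c, c), pair(pair(pair(c, c), pair(e, e)), e)), e)))  →  pair(e, pair(f(c, c), f(pair(f(c, c), pair(pair(pair(c, c), pair(e, e)), e)), e)))   [R3 at 2.1.2]
3. pair(e, pair(f(c, c), f(pair(f(c, c), pair(pair(pair(c, c), pair(e, e)), e)), e)))  →  pair(e, pair(c, f(pair(f(c, c), pair(pair(pair(c, c), pair(e, e)), e)), e)))   [R1 at 2.1]
4. pair(e, pair(c, f(pair(f(c, c), pair(pair(pair(c, c), pair(e, e)), e)), e)))  →  pair(e, pair(c, f(pair(c, pair(pair(pair(c, c), pair(e, e)), e)), e)))   [R1 at 2.2.1.1]
5. pair(e, pair(c, f(pair(c, pair(pair(pair(c, c), pair(e, e)), e)), e)))  →  pair(e, pair(c, c))   [R3 at 2.2]

Reduce t₂ = f(f(pair(e, pair(f(f(pair(pair(e, e), f(c, c)), c), e), c)), c), c):
1. f(f(pair(e, pair(f(f(pair(pair(e, e), f(c, c)), c), e), c)), c), c)  →  f(pair(e, pair(f(f(pair(pair(e, e), f(c, c)), c), e), c)), c)   [R1 at ε]
2. f(pair(e, pair(f(f(pair(pair(e, e), f(c, c)), c), e), c)), c)  →  pair(e, pair(f(f(pair(pair(e, e), f(c, c)), c), e), c))   [R1 at ε]
3. pair(e, pair(f(f(pair(pair(e, e), f(c, c)), c), e), c))  →  pair(e, pair(f(pair(pair(e, e), f(c, c)), e), c))   [R1 at 2.1.1]
4. pair(e, pair(f(pair(pair(e, e), f(c, c)), e), c))  →  pair(e, pair(f(c, c), c))   [R5 at 2.1]
5. pair(e, pair(f(c, c), c))  →  pair(e, pair(c, c))   [R1 at 2.1]

yes — NF(t₁) = pair(e, pair(c, c)), NF(t₂) = pair(e, pair(c, c))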